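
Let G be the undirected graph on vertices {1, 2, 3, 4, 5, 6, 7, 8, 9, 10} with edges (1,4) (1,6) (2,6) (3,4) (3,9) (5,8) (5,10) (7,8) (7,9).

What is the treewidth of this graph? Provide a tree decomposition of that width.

Every bag has size at most 2, so the width is 2 − 1 = 1 and tw(G) ≤ 1. G has an edge, so its treewidth is at least 1. The upper and lower bounds meet at 1, so that is the treewidth.

Treewidth 1.
One optimal decomposition is:
Bags: B1 = {2, 6}  B2 = {1, 6}  B3 = {1, 4}  B4 = {3, 4}  B5 = {3, 9}  B6 = {7, 9}  B7 = {7, 8}  B8 = {5, 8}  B9 = {5, 10}
Tree: B1–B2, B2–B3, B3–B4, B4–B5, B5–B6, B6–B7, B7–B8, B8–B9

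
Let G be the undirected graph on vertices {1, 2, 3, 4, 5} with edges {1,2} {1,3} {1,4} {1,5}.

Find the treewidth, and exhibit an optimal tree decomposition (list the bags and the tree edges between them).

Treewidth 1.
One such decomposition:
Bags: B1 = {1, 3}  B2 = {1, 4}  B3 = {1, 5}  B4 = {1, 2}
Tree: B1–B2, B2–B3, B3–B4

The largest bag has 2 vertices, giving width 1; this decomposition certifies tw(G) ≤ 1. Any graph with an edge has treewidth ≥ 1, and G has the edge 3–1. The upper and lower bounds meet at 1, so that is the treewidth.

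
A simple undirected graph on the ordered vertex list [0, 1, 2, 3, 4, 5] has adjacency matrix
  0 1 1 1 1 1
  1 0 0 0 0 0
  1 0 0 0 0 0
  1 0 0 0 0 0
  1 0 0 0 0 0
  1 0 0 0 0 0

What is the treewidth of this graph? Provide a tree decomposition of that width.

Each bag holds 2 vertices, so the decomposition has width 1, which upper-bounds the treewidth. G has an edge, so its treewidth is at least 1. Therefore the treewidth is 1.

Treewidth 1.
One optimal decomposition is:
Bags: B1 = {0, 4}  B2 = {0, 5}  B3 = {0, 3}  B4 = {0, 1}  B5 = {0, 2}
Tree: B1–B2, B1–B3, B1–B4, B2–B5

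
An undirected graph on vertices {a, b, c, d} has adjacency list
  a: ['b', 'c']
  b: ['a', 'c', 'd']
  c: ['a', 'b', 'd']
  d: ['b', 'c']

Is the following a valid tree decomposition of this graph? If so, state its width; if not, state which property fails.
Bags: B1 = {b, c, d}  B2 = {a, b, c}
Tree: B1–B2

Checking the three conditions: (i) the bags cover all of {a, b, c, d}; (ii) for each edge, some bag contains both endpoints; (iii) the bags containing any fixed vertex form a subtree. All hold, so the decomposition is valid with width 3 − 1 = 2.

Yes; width 2.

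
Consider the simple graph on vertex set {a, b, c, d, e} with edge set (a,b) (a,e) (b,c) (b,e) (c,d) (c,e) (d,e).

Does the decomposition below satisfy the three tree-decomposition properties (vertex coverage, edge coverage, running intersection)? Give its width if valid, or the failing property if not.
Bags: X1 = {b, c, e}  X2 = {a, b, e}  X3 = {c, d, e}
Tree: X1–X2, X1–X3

Checking the three conditions: (i) the bags cover all of {a, b, c, d, e}; (ii) for each edge, some bag contains both endpoints; (iii) the bags containing any fixed vertex form a subtree. All hold, so the decomposition is valid with width 3 − 1 = 2.

Yes; width 2.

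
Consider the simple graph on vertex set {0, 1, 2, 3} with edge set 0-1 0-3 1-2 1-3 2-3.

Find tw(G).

2

A width-2 tree decomposition is:
Bags: B1 = {1, 2, 3}  B2 = {0, 1, 3}
Tree: B1–B2
Each bag holds 3 vertices, so the decomposition has width 2, which upper-bounds the treewidth. Conversely, {0, 1, 3} is a clique of size 3, and the vertices of any clique must share a bag in every tree decomposition; so some bag has ≥ 3 vertices and tw(G) ≥ 2. Therefore the treewidth is 2.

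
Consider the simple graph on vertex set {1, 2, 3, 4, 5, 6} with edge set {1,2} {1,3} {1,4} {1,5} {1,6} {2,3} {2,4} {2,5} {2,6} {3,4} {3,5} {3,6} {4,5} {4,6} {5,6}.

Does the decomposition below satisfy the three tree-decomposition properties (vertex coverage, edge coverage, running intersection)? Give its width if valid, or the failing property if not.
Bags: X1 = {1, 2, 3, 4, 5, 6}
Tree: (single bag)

Yes; width 5.

Vertex coverage: the bags together contain {1, 2, 3, 4, 5, 6}, the full vertex set. Edge coverage: each edge of G has both endpoints in at least one bag. Running intersection: for every vertex, the bags containing it form a connected subtree. All three properties hold, so this is a valid tree decomposition of width max|bag| − 1 = 5, and hence tw(G) ≤ 5.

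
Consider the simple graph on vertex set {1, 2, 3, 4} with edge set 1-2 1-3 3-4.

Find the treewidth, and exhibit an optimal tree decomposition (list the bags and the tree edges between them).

Treewidth 1.
One optimal decomposition is:
Bags: B1 = {1, 2}  B2 = {1, 3}  B3 = {3, 4}
Tree: B1–B2, B2–B3

Each bag holds 2 vertices, so the decomposition has width 1, which upper-bounds the treewidth. Since G has at least one edge (e.g. 1–2), it is not an edgeless graph, so tw(G) ≥ 1. The upper and lower bounds meet at 1, so that is the treewidth.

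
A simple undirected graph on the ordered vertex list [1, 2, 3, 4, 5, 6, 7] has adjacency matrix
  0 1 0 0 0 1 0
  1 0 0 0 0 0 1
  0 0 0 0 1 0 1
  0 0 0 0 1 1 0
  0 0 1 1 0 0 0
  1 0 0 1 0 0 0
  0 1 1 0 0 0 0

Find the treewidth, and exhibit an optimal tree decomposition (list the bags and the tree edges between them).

The largest bag has 3 vertices, giving width 2; this decomposition certifies tw(G) ≤ 2. Since 3–7–2–1–6–4–5–3 is a cycle in G, G is not acyclic. Forests are exactly the graphs of treewidth ≤ 1, so tw(G) ≥ 2. The upper and lower bounds meet at 2, so that is the treewidth.

Treewidth 2.
One optimal decomposition is:
Bags: B1 = {2, 3, 7}  B2 = {1, 2, 3}  B3 = {1, 3, 6}  B4 = {3, 4, 6}  B5 = {3, 4, 5}
Tree: B1–B2, B2–B3, B3–B4, B4–B5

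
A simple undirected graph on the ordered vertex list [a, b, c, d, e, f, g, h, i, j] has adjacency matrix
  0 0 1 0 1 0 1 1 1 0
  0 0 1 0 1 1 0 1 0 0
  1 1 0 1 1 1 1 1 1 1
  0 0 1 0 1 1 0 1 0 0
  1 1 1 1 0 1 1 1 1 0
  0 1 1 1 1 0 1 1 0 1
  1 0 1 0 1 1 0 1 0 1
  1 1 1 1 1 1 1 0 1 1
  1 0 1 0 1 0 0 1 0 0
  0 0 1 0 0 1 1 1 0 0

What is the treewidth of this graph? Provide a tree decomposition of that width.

Each bag holds 5 vertices, so the decomposition has width 4, which upper-bounds the treewidth. On the other hand G contains the 5-clique {c, f, g, h, j}. A clique must lie in a single bag of any decomposition, so no decomposition can have width below 4. Hence tw(G) = 4 exactly.

Treewidth 4.
Bags: B1 = {c, e, f, g, h}  B2 = {b, c, e, f, h}  B3 = {c, d, e, f, h}  B4 = {a, c, e, g, h}  B5 = {a, c, e, h, i}  B6 = {c, f, g, h, j}
Tree: B1–B2, B2–B3, B1–B4, B4–B5, B1–B6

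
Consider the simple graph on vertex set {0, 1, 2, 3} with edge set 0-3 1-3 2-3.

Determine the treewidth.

A width-1 tree decomposition is:
Bags: B1 = {0, 3}  B2 = {1, 3}  B3 = {2, 3}
Tree: B1–B2, B2–B3
The largest bag has 2 vertices, giving width 1; this decomposition certifies tw(G) ≤ 1. G has an edge, so its treewidth is at least 1. The upper and lower bounds meet at 1, so that is the treewidth.

1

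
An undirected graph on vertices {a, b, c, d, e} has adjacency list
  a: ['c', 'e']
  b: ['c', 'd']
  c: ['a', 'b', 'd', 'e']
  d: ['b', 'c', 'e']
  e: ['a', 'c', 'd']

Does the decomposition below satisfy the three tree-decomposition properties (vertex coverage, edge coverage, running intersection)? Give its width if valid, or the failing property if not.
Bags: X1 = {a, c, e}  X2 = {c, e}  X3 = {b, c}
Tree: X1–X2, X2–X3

A tree decomposition must satisfy three properties: every vertex lies in some bag; for every edge, both endpoints lie together in some bag; and for every vertex, the bags containing it form a connected subtree. Here vertex d appears in no bag, so the decomposition is invalid.

No — vertex d appears in no bag.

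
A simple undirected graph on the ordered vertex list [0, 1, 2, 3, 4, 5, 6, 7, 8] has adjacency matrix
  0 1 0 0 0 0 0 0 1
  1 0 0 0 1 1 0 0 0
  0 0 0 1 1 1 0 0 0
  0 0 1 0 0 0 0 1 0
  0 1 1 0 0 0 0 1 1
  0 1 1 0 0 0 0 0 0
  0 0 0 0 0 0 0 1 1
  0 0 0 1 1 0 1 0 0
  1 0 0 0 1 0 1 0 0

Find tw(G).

3

A width-3 tree decomposition is:
Bags: B1 = {0, 1, 2, 5}  B2 = {0, 1, 2, 4}  B3 = {0, 2, 4, 8}  B4 = {2, 3, 4, 8}  B5 = {3, 4, 7, 8}  B6 = {3, 6, 7, 8}
Tree: B1–B2, B2–B3, B3–B4, B4–B5, B5–B6
The largest bag has 4 vertices, giving width 3; this decomposition certifies tw(G) ≤ 3. For the lower bound: the 4 vertex sets {0,1,5}, {2}, {4}, {3,6,7,8} are disjoint, each induces a connected subgraph, and every pair is joined by at least one edge of G. Contracting each set to a single vertex therefore yields K_{4} as a minor, and since treewidth is minor-monotone, tw(G) ≥ tw(K_{4}) = 3. The upper and lower bounds meet at 3, so that is the treewidth.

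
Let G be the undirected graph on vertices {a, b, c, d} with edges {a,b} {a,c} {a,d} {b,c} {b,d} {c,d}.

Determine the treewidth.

3

A width-3 tree decomposition is:
Bags: B1 = {a, b, c, d}
Tree: (single bag)
A single bag containing all 4 vertices is trivially a valid decomposition of width 3. Conversely, {a, b, c, d} is a clique of size 4, and the vertices of any clique must share a bag in every tree decomposition; so some bag has ≥ 4 vertices and tw(G) ≥ 3. Hence tw(G) = 3 exactly.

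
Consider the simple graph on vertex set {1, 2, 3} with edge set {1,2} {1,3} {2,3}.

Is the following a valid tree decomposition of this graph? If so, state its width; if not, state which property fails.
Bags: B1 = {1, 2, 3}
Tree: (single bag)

Yes; width 2.

Every vertex of G appears in some bag (union = {1, 2, 3}); every edge is covered by a bag; and for each vertex v the set of bags containing v is connected in the bag tree. The decomposition is therefore valid. The largest bag has 3 vertices, so the width is 2.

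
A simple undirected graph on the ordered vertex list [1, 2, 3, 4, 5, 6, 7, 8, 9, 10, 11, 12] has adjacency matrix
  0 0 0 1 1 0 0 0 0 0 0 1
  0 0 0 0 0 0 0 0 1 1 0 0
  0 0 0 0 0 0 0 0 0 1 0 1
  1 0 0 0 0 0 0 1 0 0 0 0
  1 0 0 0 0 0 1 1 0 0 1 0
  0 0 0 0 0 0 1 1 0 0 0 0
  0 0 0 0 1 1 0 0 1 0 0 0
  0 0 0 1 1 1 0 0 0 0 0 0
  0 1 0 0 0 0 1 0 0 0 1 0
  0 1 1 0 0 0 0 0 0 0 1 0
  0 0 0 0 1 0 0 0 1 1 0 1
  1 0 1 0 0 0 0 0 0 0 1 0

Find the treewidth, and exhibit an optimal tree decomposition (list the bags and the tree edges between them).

The largest bag has 4 vertices, giving width 3; this decomposition certifies tw(G) ≤ 3. For the lower bound: the 4 vertex sets {2,3,10}, {9}, {11}, {1,5,7,12} are disjoint, each induces a connected subgraph, and every pair is joined by at least one edge of G. Contracting each set to a single vertex therefore yields K_{4} as a minor, and since treewidth is minor-monotone, tw(G) ≥ tw(K_{4}) = 3. The upper and lower bounds meet at 3, so that is the treewidth.

Treewidth 3.
One optimal decomposition is:
Bags: B1 = {2, 3, 9, 10}  B2 = {3, 9, 10, 11}  B3 = {3, 9, 11, 12}  B4 = {7, 9, 11, 12}  B5 = {5, 7, 11, 12}  B6 = {1, 5, 7, 12}  B7 = {1, 5, 6, 7}  B8 = {1, 5, 6, 8}  B9 = {1, 4, 6, 8}
Tree: B1–B2, B2–B3, B3–B4, B4–B5, B5–B6, B6–B7, B7–B8, B8–B9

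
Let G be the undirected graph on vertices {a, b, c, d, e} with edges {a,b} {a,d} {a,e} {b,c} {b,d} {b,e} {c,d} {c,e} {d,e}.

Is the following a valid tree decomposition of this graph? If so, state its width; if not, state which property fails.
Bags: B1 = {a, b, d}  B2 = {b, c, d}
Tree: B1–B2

A tree decomposition must satisfy three properties: every vertex lies in some bag; for every edge, both endpoints lie together in some bag; and for every vertex, the bags containing it form a connected subtree. Here vertex e appears in no bag, so the decomposition is invalid.

No — vertex e appears in no bag.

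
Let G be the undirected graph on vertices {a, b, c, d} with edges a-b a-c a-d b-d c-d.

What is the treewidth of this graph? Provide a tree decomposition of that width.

Every bag has size at most 3, so the width is 3 − 1 = 2 and tw(G) ≤ 2. For the lower bound, the 3 vertices {a, c, d} are pairwise adjacent, and any tree decomposition puts a clique entirely inside one bag — forcing width ≥ 2. Hence tw(G) = 2 exactly.

Treewidth 2.
Bags: B1 = {a, b, d}  B2 = {a, c, d}
Tree: B1–B2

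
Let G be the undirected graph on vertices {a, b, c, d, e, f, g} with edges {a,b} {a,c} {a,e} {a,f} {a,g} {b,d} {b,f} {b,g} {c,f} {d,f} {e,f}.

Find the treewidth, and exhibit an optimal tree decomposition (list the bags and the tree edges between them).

The largest bag has 3 vertices, giving width 2; this decomposition certifies tw(G) ≤ 2. For the lower bound, the 3 vertices {a, b, g} are pairwise adjacent, and any tree decomposition puts a clique entirely inside one bag — forcing width ≥ 2. Hence tw(G) = 2 exactly.

Treewidth 2.
One such decomposition:
Bags: B1 = {a, b, g}  B2 = {a, b, f}  B3 = {a, e, f}  B4 = {b, d, f}  B5 = {a, c, f}
Tree: B1–B2, B2–B3, B2–B4, B3–B5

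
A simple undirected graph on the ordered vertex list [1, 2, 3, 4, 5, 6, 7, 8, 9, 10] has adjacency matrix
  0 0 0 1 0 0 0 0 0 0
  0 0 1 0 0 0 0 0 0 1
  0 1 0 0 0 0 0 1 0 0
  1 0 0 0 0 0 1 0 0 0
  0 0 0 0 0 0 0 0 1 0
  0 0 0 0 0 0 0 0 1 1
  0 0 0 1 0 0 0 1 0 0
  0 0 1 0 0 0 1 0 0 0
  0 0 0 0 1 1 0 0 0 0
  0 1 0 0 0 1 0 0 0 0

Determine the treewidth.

1

A width-1 tree decomposition is:
Bags: B1 = {1, 4}  B2 = {4, 7}  B3 = {7, 8}  B4 = {3, 8}  B5 = {2, 3}  B6 = {2, 10}  B7 = {6, 10}  B8 = {6, 9}  B9 = {5, 9}
Tree: B1–B2, B2–B3, B3–B4, B4–B5, B5–B6, B6–B7, B7–B8, B8–B9
Every bag has size at most 2, so the width is 2 − 1 = 1 and tw(G) ≤ 1. Any graph with an edge has treewidth ≥ 1, and G has the edge 1–4. Hence tw(G) = 1 exactly.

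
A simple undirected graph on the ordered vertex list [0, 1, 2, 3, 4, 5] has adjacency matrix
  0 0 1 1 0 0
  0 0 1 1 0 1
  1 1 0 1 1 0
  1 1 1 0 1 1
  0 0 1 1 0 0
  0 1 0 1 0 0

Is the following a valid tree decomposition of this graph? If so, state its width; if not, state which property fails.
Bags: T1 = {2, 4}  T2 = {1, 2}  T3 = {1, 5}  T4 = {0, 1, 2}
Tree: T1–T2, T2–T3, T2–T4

No — vertex 3 appears in no bag.

A tree decomposition must satisfy three properties: every vertex lies in some bag; for every edge, both endpoints lie together in some bag; and for every vertex, the bags containing it form a connected subtree. Here vertex 3 appears in no bag, so the decomposition is invalid.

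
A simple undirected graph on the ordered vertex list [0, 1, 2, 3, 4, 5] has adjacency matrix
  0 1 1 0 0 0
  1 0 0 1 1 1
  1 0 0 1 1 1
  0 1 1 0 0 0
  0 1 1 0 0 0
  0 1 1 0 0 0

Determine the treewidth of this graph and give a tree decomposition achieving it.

Every bag has size at most 3, so the width is 3 − 1 = 2 and tw(G) ≤ 2. The edges 5–2–0–1–5 form a cycle, so G is not a tree and its treewidth is at least 2. Therefore the treewidth is 2.

Treewidth 2.
One such decomposition:
Bags: B1 = {1, 2, 5}  B2 = {0, 1, 2}  B3 = {1, 2, 3}  B4 = {1, 2, 4}
Tree: B1–B2, B2–B3, B3–B4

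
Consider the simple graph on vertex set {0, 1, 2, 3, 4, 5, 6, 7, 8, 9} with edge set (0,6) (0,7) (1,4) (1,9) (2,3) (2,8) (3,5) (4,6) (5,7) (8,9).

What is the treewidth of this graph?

A width-2 tree decomposition is:
Bags: B1 = {3, 5, 7}  B2 = {2, 3, 7}  B3 = {2, 7, 8}  B4 = {7, 8, 9}  B5 = {1, 7, 9}  B6 = {1, 4, 7}  B7 = {4, 6, 7}  B8 = {0, 6, 7}
Tree: B1–B2, B2–B3, B3–B4, B4–B5, B5–B6, B6–B7, B7–B8
Every bag has size at most 3, so the width is 3 − 1 = 2 and tw(G) ≤ 2. For the lower bound, G contains the cycle 7–5–3–2–8–9–1–4–6–0–7, so G is not a forest; only forests have treewidth ≤ 1, hence tw(G) ≥ 2. Therefore the treewidth is 2.

2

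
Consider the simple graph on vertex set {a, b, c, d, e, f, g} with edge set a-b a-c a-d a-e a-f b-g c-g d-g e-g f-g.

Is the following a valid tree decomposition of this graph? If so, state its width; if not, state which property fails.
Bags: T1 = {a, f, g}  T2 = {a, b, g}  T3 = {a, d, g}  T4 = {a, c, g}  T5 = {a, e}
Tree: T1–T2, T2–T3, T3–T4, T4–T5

A tree decomposition must satisfy three properties: every vertex lies in some bag; for every edge, both endpoints lie together in some bag; and for every vertex, the bags containing it form a connected subtree. Here edge (g,e) lies in no bag, so the decomposition is invalid.

No — edge (g,e) lies in no bag.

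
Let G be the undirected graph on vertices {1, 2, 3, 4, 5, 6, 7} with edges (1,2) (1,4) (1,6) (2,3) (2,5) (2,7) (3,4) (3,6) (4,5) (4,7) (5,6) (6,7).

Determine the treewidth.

A width-3 tree decomposition is:
Bags: B1 = {2, 4, 5, 6}  B2 = {2, 3, 4, 6}  B3 = {2, 4, 6, 7}  B4 = {1, 2, 4, 6}
Tree: B1–B2, B2–B3, B3–B4
Every bag has size at most 4, so the width is 4 − 1 = 3 and tw(G) ≤ 3. For the lower bound: the 4 vertex sets {4,5}, {3,6}, {2}, {7} are disjoint, each induces a connected subgraph, and every pair is joined by at least one edge of G. Contracting each set to a single vertex therefore yields K_{4} as a minor, and since treewidth is minor-monotone, tw(G) ≥ tw(K_{4}) = 3. Combining the bounds, tw(G) = 3.

3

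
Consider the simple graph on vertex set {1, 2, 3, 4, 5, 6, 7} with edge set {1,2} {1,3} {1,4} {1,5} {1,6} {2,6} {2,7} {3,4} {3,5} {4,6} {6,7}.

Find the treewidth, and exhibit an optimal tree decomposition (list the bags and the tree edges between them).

Each bag holds 3 vertices, so the decomposition has width 2, which upper-bounds the treewidth. Conversely, {1, 2, 6} is a clique of size 3, and the vertices of any clique must share a bag in every tree decomposition; so some bag has ≥ 3 vertices and tw(G) ≥ 2. The upper and lower bounds meet at 2, so that is the treewidth.

Treewidth 2.
One such decomposition:
Bags: B1 = {1, 3, 4}  B2 = {1, 4, 6}  B3 = {1, 3, 5}  B4 = {1, 2, 6}  B5 = {2, 6, 7}
Tree: B1–B2, B1–B3, B2–B4, B4–B5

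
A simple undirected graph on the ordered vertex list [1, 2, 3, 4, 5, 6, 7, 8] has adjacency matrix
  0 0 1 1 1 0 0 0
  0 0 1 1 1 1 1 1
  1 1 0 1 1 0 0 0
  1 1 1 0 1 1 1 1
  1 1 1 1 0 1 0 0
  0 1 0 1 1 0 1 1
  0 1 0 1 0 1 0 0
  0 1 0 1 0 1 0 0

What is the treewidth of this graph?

3

A width-3 tree decomposition is:
Bags: B1 = {2, 3, 4, 5}  B2 = {2, 4, 5, 6}  B3 = {2, 4, 6, 7}  B4 = {1, 3, 4, 5}  B5 = {2, 4, 6, 8}
Tree: B1–B2, B2–B3, B1–B4, B2–B5
The largest bag has 4 vertices, giving width 3; this decomposition certifies tw(G) ≤ 3. For the lower bound, the 4 vertices {1, 3, 4, 5} are pairwise adjacent, and any tree decomposition puts a clique entirely inside one bag — forcing width ≥ 3. Combining the bounds, tw(G) = 3.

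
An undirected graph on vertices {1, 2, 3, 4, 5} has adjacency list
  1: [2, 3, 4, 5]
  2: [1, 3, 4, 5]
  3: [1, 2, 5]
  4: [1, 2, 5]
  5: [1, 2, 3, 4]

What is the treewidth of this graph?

A width-3 tree decomposition is:
Bags: B1 = {1, 2, 3, 5}  B2 = {1, 2, 4, 5}
Tree: B1–B2
The largest bag has 4 vertices, giving width 3; this decomposition certifies tw(G) ≤ 3. For the lower bound, the 4 vertices {1, 2, 3, 5} are pairwise adjacent, and any tree decomposition puts a clique entirely inside one bag — forcing width ≥ 3. Combining the bounds, tw(G) = 3.

3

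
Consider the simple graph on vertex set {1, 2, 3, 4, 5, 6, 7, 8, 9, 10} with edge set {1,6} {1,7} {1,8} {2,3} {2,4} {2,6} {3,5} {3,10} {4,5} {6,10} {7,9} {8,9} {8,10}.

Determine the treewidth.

A width-2 tree decomposition is:
Bags: B1 = {7, 8, 9}  B2 = {1, 7, 8}  B3 = {1, 8, 10}  B4 = {1, 6, 10}  B5 = {3, 6, 10}  B6 = {2, 3, 6}  B7 = {2, 3, 5}  B8 = {2, 4, 5}
Tree: B1–B2, B2–B3, B3–B4, B4–B5, B5–B6, B6–B7, B7–B8
Every bag has size at most 3, so the width is 3 − 1 = 2 and tw(G) ≤ 2. The edges 9–7–1–8–9 form a cycle, so G is not a tree and its treewidth is at least 2. Hence tw(G) = 2 exactly.

2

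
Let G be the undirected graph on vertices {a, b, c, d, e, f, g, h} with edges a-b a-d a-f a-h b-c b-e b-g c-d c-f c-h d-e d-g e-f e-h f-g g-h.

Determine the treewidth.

4

A width-4 tree decomposition is:
Bags: B1 = {b, d, e, f, h}  B2 = {b, d, f, g, h}  B3 = {b, c, d, f, h}  B4 = {a, b, d, f, h}
Tree: B1–B2, B2–B3, B3–B4
Every bag has size at most 5, so the width is 5 − 1 = 4 and tw(G) ≤ 4. For the lower bound: the 5 vertex sets {e,f}, {d,g}, {c,h}, {b}, {a} are disjoint, each induces a connected subgraph, and every pair is joined by at least one edge of G. Contracting each set to a single vertex therefore yields K_{5} as a minor, and since treewidth is minor-monotone, tw(G) ≥ tw(K_{5}) = 4. Hence tw(G) = 4 exactly.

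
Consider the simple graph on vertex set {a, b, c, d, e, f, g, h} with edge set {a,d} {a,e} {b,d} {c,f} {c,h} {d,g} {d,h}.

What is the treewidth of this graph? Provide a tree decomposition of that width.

Treewidth 1.
One optimal decomposition is:
Bags: B1 = {a, d}  B2 = {d, g}  B3 = {d, h}  B4 = {c, h}  B5 = {b, d}  B6 = {c, f}  B7 = {a, e}
Tree: B1–B2, B2–B3, B3–B4, B2–B5, B4–B6, B1–B7

Every bag has size at most 2, so the width is 2 − 1 = 1 and tw(G) ≤ 1. G has an edge, so its treewidth is at least 1. Hence tw(G) = 1 exactly.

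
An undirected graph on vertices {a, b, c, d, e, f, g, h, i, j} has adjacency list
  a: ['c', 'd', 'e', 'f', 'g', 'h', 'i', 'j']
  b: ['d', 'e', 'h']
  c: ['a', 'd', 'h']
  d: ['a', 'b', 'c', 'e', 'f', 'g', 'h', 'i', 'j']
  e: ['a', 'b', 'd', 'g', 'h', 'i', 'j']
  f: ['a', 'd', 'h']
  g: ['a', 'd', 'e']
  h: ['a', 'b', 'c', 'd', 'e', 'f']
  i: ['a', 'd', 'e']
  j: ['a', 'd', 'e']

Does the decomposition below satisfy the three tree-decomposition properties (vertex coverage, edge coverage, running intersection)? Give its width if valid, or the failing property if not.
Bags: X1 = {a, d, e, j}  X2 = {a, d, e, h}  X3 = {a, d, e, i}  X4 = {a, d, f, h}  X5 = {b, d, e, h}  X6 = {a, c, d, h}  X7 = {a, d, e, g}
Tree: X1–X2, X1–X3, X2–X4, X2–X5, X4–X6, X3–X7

Yes; width 3.

Vertex coverage: the bags together contain {a, b, c, d, e, f, g, h, i, j}, the full vertex set. Edge coverage: each edge of G has both endpoints in at least one bag. Running intersection: for every vertex, the bags containing it form a connected subtree. All three properties hold, so this is a valid tree decomposition of width max|bag| − 1 = 3, and hence tw(G) ≤ 3.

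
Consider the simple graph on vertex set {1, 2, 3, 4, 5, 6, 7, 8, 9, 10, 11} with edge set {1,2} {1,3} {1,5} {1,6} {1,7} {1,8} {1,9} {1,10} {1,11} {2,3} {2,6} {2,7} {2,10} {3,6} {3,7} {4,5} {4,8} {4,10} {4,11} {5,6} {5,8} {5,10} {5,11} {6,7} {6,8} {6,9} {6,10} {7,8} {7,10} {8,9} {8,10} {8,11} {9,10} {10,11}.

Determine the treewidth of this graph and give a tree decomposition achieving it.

Treewidth 4.
Bags: B1 = {1, 6, 7, 8, 10}  B2 = {1, 5, 6, 8, 10}  B3 = {1, 5, 8, 10, 11}  B4 = {1, 6, 8, 9, 10}  B5 = {1, 2, 6, 7, 10}  B6 = {1, 2, 3, 6, 7}  B7 = {4, 5, 8, 10, 11}
Tree: B1–B2, B2–B3, B1–B4, B1–B5, B5–B6, B3–B7

Every bag has size at most 5, so the width is 5 − 1 = 4 and tw(G) ≤ 4. Conversely, {1, 5, 8, 10, 11} is a clique of size 5, and the vertices of any clique must share a bag in every tree decomposition; so some bag has ≥ 5 vertices and tw(G) ≥ 4. Combining the bounds, tw(G) = 4.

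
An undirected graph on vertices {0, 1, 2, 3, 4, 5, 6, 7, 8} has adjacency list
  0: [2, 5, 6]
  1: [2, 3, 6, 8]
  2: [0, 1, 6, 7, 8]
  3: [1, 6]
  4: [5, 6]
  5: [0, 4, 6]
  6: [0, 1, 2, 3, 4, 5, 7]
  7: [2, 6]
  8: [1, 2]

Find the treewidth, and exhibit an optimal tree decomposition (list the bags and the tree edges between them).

Treewidth 2.
Bags: B1 = {0, 2, 6}  B2 = {0, 5, 6}  B3 = {2, 6, 7}  B4 = {1, 2, 6}  B5 = {4, 5, 6}  B6 = {1, 3, 6}  B7 = {1, 2, 8}
Tree: B1–B2, B1–B3, B3–B4, B2–B5, B4–B6, B4–B7

Every bag has size at most 3, so the width is 3 − 1 = 2 and tw(G) ≤ 2. On the other hand G contains the 3-clique {1, 2, 8}. A clique must lie in a single bag of any decomposition, so no decomposition can have width below 2. Hence tw(G) = 2 exactly.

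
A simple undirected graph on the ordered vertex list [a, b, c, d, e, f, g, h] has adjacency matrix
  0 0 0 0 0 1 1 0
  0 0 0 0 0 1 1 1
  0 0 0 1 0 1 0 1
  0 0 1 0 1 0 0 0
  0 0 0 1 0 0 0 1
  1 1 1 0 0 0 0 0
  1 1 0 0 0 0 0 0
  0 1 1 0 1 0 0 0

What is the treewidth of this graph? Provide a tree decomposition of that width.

Each bag holds 3 vertices, so the decomposition has width 2, which upper-bounds the treewidth. Since e–d–c–h–e is a cycle in G, G is not acyclic. Forests are exactly the graphs of treewidth ≤ 1, so tw(G) ≥ 2. The upper and lower bounds meet at 2, so that is the treewidth.

Treewidth 2.
One such decomposition:
Bags: B1 = {d, e, h}  B2 = {c, d, h}  B3 = {b, c, h}  B4 = {b, c, f}  B5 = {b, f, g}  B6 = {a, f, g}
Tree: B1–B2, B2–B3, B3–B4, B4–B5, B5–B6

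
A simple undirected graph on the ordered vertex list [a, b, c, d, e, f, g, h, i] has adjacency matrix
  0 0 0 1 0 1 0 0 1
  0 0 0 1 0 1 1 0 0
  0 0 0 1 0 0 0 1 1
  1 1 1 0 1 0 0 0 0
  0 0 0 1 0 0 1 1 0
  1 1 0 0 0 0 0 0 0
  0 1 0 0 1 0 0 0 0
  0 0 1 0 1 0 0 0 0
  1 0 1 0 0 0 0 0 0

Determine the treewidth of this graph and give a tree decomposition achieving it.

Treewidth 3.
One optimal decomposition is:
Bags: B1 = {c, e, h, i}  B2 = {c, d, e, i}  B3 = {a, d, e, i}  B4 = {a, d, e, g}  B5 = {a, b, d, g}  B6 = {a, b, f, g}
Tree: B1–B2, B2–B3, B3–B4, B4–B5, B5–B6

The largest bag has 4 vertices, giving width 3; this decomposition certifies tw(G) ≤ 3. For the lower bound: the 4 vertex sets {c,h,i}, {e}, {d}, {a,b,f,g} are disjoint, each induces a connected subgraph, and every pair is joined by at least one edge of G. Contracting each set to a single vertex therefore yields K_{4} as a minor, and since treewidth is minor-monotone, tw(G) ≥ tw(K_{4}) = 3. Therefore the treewidth is 3.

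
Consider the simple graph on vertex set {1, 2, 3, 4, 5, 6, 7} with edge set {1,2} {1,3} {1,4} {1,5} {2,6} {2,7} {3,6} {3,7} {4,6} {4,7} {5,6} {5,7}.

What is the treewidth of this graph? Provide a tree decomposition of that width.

Treewidth 3.
Bags: B1 = {1, 3, 6, 7}  B2 = {1, 5, 6, 7}  B3 = {1, 4, 6, 7}  B4 = {1, 2, 6, 7}
Tree: B1–B2, B2–B3, B3–B4

The largest bag has 4 vertices, giving width 3; this decomposition certifies tw(G) ≤ 3. For the lower bound: the 4 vertex sets {3,7}, {5,6}, {1}, {4} are disjoint, each induces a connected subgraph, and every pair is joined by at least one edge of G. Contracting each set to a single vertex therefore yields K_{4} as a minor, and since treewidth is minor-monotone, tw(G) ≥ tw(K_{4}) = 3. Combining the bounds, tw(G) = 3.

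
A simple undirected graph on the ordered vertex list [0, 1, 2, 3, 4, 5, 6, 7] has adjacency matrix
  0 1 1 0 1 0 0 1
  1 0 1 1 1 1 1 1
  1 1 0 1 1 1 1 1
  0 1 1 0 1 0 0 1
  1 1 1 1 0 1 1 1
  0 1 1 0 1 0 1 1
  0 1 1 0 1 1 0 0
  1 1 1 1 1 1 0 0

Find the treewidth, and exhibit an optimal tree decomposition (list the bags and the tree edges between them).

Treewidth 4.
Bags: B1 = {1, 2, 4, 5, 6}  B2 = {1, 2, 4, 5, 7}  B3 = {1, 2, 3, 4, 7}  B4 = {0, 1, 2, 4, 7}
Tree: B1–B2, B2–B3, B2–B4

The largest bag has 5 vertices, giving width 4; this decomposition certifies tw(G) ≤ 4. For the lower bound, the 5 vertices {1, 2, 4, 5, 6} are pairwise adjacent, and any tree decomposition puts a clique entirely inside one bag — forcing width ≥ 4. Hence tw(G) = 4 exactly.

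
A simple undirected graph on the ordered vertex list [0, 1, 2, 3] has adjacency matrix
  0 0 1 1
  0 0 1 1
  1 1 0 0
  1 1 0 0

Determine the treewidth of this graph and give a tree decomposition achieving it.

Every bag has size at most 3, so the width is 3 − 1 = 2 and tw(G) ≤ 2. For the lower bound, G contains the cycle 3–0–2–1–3, so G is not a forest; only forests have treewidth ≤ 1, hence tw(G) ≥ 2. Therefore the treewidth is 2.

Treewidth 2.
One such decomposition:
Bags: B1 = {0, 2, 3}  B2 = {1, 2, 3}
Tree: B1–B2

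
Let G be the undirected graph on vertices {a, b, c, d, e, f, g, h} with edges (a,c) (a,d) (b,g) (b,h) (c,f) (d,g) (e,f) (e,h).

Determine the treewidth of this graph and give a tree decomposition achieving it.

Treewidth 2.
One such decomposition:
Bags: B1 = {b, d, g}  B2 = {a, b, d}  B3 = {a, b, c}  B4 = {b, c, f}  B5 = {b, e, f}  B6 = {b, e, h}
Tree: B1–B2, B2–B3, B3–B4, B4–B5, B5–B6

Every bag has size at most 3, so the width is 3 − 1 = 2 and tw(G) ≤ 2. The edges b–g–d–a–c–f–e–h–b form a cycle, so G is not a tree and its treewidth is at least 2. Hence tw(G) = 2 exactly.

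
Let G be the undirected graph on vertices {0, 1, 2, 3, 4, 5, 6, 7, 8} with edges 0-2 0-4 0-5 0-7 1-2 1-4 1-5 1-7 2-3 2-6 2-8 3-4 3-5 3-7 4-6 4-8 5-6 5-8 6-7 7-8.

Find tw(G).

4

A width-4 tree decomposition is:
Bags: B1 = {1, 2, 4, 5, 7}  B2 = {2, 4, 5, 6, 7}  B3 = {2, 3, 4, 5, 7}  B4 = {2, 4, 5, 7, 8}  B5 = {0, 2, 4, 5, 7}
Tree: B1–B2, B2–B3, B3–B4, B4–B5
Each bag holds 5 vertices, so the decomposition has width 4, which upper-bounds the treewidth. For the lower bound: the 5 vertex sets {1,5}, {2,6}, {3,7}, {4}, {8} are disjoint, each induces a connected subgraph, and every pair is joined by at least one edge of G. Contracting each set to a single vertex therefore yields K_{5} as a minor, and since treewidth is minor-monotone, tw(G) ≥ tw(K_{5}) = 4. Hence tw(G) = 4 exactly.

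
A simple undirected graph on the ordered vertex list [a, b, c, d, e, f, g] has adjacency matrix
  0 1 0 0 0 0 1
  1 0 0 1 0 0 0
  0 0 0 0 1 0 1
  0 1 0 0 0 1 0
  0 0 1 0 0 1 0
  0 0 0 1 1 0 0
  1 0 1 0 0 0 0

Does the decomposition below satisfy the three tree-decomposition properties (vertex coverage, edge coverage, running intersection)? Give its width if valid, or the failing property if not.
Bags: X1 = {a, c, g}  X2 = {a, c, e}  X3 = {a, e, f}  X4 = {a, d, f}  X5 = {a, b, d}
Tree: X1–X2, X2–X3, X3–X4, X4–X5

Checking the three conditions: (i) the bags cover all of {a, b, c, d, e, f, g}; (ii) for each edge, some bag contains both endpoints; (iii) the bags containing any fixed vertex form a subtree. All hold, so the decomposition is valid with width 3 − 1 = 2.

Yes; width 2.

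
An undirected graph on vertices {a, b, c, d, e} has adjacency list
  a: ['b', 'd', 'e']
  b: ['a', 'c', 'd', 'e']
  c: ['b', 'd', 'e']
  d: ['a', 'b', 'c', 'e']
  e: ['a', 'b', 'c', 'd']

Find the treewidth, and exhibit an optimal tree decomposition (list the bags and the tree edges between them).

Each bag holds 4 vertices, so the decomposition has width 3, which upper-bounds the treewidth. For the lower bound, the 4 vertices {b, c, d, e} are pairwise adjacent, and any tree decomposition puts a clique entirely inside one bag — forcing width ≥ 3. Therefore the treewidth is 3.

Treewidth 3.
One such decomposition:
Bags: B1 = {b, c, d, e}  B2 = {a, b, d, e}
Tree: B1–B2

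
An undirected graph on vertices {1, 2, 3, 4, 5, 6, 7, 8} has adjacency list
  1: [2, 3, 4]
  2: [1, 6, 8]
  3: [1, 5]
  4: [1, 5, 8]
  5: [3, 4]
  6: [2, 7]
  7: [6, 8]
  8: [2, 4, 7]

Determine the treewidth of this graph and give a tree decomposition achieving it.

Every bag has size at most 3, so the width is 3 − 1 = 2 and tw(G) ≤ 2. Since 3–5–4–1–3 is a cycle in G, G is not acyclic. Forests are exactly the graphs of treewidth ≤ 1, so tw(G) ≥ 2. Therefore the treewidth is 2.

Treewidth 2.
One optimal decomposition is:
Bags: B1 = {1, 3, 5}  B2 = {1, 4, 5}  B3 = {1, 2, 4}  B4 = {2, 4, 8}  B5 = {2, 6, 8}  B6 = {6, 7, 8}
Tree: B1–B2, B2–B3, B3–B4, B4–B5, B5–B6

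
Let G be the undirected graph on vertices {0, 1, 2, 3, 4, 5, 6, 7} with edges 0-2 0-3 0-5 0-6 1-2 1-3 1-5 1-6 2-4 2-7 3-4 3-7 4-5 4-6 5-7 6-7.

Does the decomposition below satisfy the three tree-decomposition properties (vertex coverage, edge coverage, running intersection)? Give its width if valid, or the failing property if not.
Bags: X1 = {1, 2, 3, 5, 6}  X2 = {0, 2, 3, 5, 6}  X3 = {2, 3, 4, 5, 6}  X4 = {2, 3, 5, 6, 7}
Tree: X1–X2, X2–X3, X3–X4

Checking the three conditions: (i) the bags cover all of {0, 1, 2, 3, 4, 5, 6, 7}; (ii) for each edge, some bag contains both endpoints; (iii) the bags containing any fixed vertex form a subtree. All hold, so the decomposition is valid with width 5 − 1 = 4.

Yes; width 4.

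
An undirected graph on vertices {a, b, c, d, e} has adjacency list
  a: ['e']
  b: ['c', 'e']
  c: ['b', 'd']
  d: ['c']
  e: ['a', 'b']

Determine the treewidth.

A width-1 tree decomposition is:
Bags: B1 = {c, d}  B2 = {b, c}  B3 = {b, e}  B4 = {a, e}
Tree: B1–B2, B2–B3, B3–B4
The largest bag has 2 vertices, giving width 1; this decomposition certifies tw(G) ≤ 1. G has an edge, so its treewidth is at least 1. The upper and lower bounds meet at 1, so that is the treewidth.

1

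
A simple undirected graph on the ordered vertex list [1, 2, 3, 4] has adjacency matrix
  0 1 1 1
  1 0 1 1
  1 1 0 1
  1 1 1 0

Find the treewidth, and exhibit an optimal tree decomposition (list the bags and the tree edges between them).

A single bag containing all 4 vertices is trivially a valid decomposition of width 3. Conversely, {1, 2, 3, 4} is a clique of size 4, and the vertices of any clique must share a bag in every tree decomposition; so some bag has ≥ 4 vertices and tw(G) ≥ 3. Hence tw(G) = 3 exactly.

Treewidth 3.
One such decomposition:
Bags: B1 = {1, 2, 3, 4}
Tree: (single bag)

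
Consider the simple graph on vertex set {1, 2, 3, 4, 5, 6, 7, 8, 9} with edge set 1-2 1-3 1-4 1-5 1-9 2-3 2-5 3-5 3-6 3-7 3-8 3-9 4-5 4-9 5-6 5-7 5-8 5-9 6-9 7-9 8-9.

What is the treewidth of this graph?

A width-3 tree decomposition is:
Bags: B1 = {1, 3, 5, 9}  B2 = {3, 5, 8, 9}  B3 = {3, 5, 7, 9}  B4 = {1, 2, 3, 5}  B5 = {1, 4, 5, 9}  B6 = {3, 5, 6, 9}
Tree: B1–B2, B2–B3, B1–B4, B1–B5, B1–B6
Each bag holds 4 vertices, so the decomposition has width 3, which upper-bounds the treewidth. Conversely, {3, 5, 8, 9} is a clique of size 4, and the vertices of any clique must share a bag in every tree decomposition; so some bag has ≥ 4 vertices and tw(G) ≥ 3. Hence tw(G) = 3 exactly.

3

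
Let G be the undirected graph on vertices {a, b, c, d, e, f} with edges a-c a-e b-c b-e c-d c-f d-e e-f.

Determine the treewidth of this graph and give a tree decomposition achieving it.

Treewidth 2.
Bags: B1 = {c, e, f}  B2 = {a, c, e}  B3 = {b, c, e}  B4 = {c, d, e}
Tree: B1–B2, B2–B3, B3–B4

Each bag holds 3 vertices, so the decomposition has width 2, which upper-bounds the treewidth. The edges e–f–c–a–e form a cycle, so G is not a tree and its treewidth is at least 2. Hence tw(G) = 2 exactly.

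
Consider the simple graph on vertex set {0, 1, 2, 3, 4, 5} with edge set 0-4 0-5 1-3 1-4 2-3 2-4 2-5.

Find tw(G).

2

A width-2 tree decomposition is:
Bags: B1 = {0, 2, 5}  B2 = {0, 2, 4}  B3 = {2, 3, 4}  B4 = {1, 3, 4}
Tree: B1–B2, B2–B3, B3–B4
Every bag has size at most 3, so the width is 3 − 1 = 2 and tw(G) ≤ 2. Since 5–0–4–2–5 is a cycle in G, G is not acyclic. Forests are exactly the graphs of treewidth ≤ 1, so tw(G) ≥ 2. The upper and lower bounds meet at 2, so that is the treewidth.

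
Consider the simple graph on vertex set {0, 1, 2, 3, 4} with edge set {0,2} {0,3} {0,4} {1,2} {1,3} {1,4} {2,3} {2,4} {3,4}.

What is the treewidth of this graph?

A width-3 tree decomposition is:
Bags: B1 = {0, 2, 3, 4}  B2 = {1, 2, 3, 4}
Tree: B1–B2
Each bag holds 4 vertices, so the decomposition has width 3, which upper-bounds the treewidth. Conversely, {0, 2, 3, 4} is a clique of size 4, and the vertices of any clique must share a bag in every tree decomposition; so some bag has ≥ 4 vertices and tw(G) ≥ 3. Combining the bounds, tw(G) = 3.

3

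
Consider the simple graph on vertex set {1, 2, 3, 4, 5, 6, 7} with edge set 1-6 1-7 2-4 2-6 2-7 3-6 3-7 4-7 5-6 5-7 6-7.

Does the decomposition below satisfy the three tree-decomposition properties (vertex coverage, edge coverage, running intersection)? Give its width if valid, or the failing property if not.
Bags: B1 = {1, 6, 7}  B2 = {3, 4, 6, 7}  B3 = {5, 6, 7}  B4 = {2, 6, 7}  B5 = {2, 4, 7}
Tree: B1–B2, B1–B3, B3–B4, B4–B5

A tree decomposition must satisfy three properties: every vertex lies in some bag; for every edge, both endpoints lie together in some bag; and for every vertex, the bags containing it form a connected subtree. Here bags containing vertex 4 are not connected in the tree, so the decomposition is invalid.

No — bags containing vertex 4 are not connected in the tree.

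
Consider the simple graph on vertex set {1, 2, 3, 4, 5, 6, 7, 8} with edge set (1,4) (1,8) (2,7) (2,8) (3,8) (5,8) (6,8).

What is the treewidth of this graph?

1

A width-1 tree decomposition is:
Bags: B1 = {3, 8}  B2 = {1, 8}  B3 = {6, 8}  B4 = {2, 8}  B5 = {2, 7}  B6 = {1, 4}  B7 = {5, 8}
Tree: B1–B2, B2–B3, B2–B4, B4–B5, B2–B6, B2–B7
Every bag has size at most 2, so the width is 2 − 1 = 1 and tw(G) ≤ 1. Since G has at least one edge (e.g. 3–8), it is not an edgeless graph, so tw(G) ≥ 1. The upper and lower bounds meet at 1, so that is the treewidth.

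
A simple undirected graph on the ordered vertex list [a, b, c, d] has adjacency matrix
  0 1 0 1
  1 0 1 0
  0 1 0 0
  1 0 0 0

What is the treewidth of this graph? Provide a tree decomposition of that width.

Each bag holds 2 vertices, so the decomposition has width 1, which upper-bounds the treewidth. Any graph with an edge has treewidth ≥ 1, and G has the edge d–a. Combining the bounds, tw(G) = 1.

Treewidth 1.
Bags: B1 = {a, d}  B2 = {a, b}  B3 = {b, c}
Tree: B1–B2, B2–B3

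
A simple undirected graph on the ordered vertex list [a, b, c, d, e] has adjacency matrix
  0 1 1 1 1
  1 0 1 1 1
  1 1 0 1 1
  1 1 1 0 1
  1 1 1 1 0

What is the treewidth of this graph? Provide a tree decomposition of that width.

With just one bag of size 5, the width is 5 − 1 = 4, so tw(G) ≤ 4. For the lower bound, the 5 vertices {a, b, c, d, e} are pairwise adjacent, and any tree decomposition puts a clique entirely inside one bag — forcing width ≥ 4. Therefore the treewidth is 4.

Treewidth 4.
Bags: B1 = {a, b, c, d, e}
Tree: (single bag)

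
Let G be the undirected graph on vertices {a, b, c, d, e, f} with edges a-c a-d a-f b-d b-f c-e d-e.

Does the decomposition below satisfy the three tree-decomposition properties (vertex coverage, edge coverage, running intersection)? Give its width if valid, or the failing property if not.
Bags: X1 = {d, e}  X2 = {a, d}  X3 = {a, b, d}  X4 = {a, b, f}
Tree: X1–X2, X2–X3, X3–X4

No — vertex c appears in no bag.

A tree decomposition must satisfy three properties: every vertex lies in some bag; for every edge, both endpoints lie together in some bag; and for every vertex, the bags containing it form a connected subtree. Here vertex c appears in no bag, so the decomposition is invalid.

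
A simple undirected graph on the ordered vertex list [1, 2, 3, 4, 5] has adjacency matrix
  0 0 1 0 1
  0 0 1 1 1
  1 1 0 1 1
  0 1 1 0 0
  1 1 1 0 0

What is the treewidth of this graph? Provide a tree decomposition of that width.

The largest bag has 3 vertices, giving width 2; this decomposition certifies tw(G) ≤ 2. On the other hand G contains the 3-clique {1, 3, 5}. A clique must lie in a single bag of any decomposition, so no decomposition can have width below 2. The upper and lower bounds meet at 2, so that is the treewidth.

Treewidth 2.
Bags: B1 = {1, 3, 5}  B2 = {2, 3, 5}  B3 = {2, 3, 4}
Tree: B1–B2, B2–B3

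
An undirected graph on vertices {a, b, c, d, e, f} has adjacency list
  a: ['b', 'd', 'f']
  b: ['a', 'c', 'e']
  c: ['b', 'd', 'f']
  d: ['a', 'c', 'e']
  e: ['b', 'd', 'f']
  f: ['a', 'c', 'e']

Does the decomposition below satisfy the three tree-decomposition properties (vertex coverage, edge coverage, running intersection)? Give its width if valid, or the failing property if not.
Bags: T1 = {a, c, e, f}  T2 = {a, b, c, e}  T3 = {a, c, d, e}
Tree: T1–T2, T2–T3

Yes; width 3.

Checking the three conditions: (i) the bags cover all of {a, b, c, d, e, f}; (ii) for each edge, some bag contains both endpoints; (iii) the bags containing any fixed vertex form a subtree. All hold, so the decomposition is valid with width 4 − 1 = 3.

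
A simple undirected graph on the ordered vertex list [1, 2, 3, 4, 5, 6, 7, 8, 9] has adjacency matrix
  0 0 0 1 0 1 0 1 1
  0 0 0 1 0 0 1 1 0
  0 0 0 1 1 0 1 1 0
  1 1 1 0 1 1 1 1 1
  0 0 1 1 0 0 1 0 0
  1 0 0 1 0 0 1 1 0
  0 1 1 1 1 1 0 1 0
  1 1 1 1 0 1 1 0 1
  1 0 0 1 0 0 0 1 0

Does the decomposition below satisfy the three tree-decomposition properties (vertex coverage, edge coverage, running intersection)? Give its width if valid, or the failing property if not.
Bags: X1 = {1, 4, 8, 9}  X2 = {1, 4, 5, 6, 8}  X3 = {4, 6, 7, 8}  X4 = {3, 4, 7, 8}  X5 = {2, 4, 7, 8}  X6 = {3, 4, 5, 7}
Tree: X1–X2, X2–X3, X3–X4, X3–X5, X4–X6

No — bags containing vertex 5 are not connected in the tree.

A tree decomposition must satisfy three properties: every vertex lies in some bag; for every edge, both endpoints lie together in some bag; and for every vertex, the bags containing it form a connected subtree. Here bags containing vertex 5 are not connected in the tree, so the decomposition is invalid.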